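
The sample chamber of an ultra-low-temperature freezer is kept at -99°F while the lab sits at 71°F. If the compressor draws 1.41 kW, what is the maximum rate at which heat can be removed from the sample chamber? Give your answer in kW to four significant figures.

2.991 kW

In absolute terms T_C = 200.37 K and T_H = 294.82 K, so ΔT = 94.44 K.
COP_Carnot = T_C/ΔT = 200.37/94.44 = 2.122.
Q̇_max = COP_Carnot × Ẇ = 2.122 × 1.410 kW = 2.991 kW.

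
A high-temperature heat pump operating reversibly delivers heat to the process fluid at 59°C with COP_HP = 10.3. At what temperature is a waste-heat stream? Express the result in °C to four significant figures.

26.75 °C

COP_HP = T_H/(T_H − T_C) gives T_H − T_C = T_H/COP.
With T_H = 332.15 K, T_C = 332.15 × (1 − 1/10.3) = 299.90 K.
Converting, 299.90 K = 26.75°C.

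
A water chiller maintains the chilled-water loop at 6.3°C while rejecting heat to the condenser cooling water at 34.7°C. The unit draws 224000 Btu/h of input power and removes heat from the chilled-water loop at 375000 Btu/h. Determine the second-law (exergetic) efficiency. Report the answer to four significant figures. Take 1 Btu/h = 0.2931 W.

0.1701

COP_actual = Q̇_C/Ẇ = 375000/224000 = 1.674.
In absolute terms T_C = 279.45 K and T_H = 307.85 K, so ΔT = 28.40 K.
COP_Carnot = T_C/ΔT = 279.45/28.40 = 9.840.
η_II = COP_actual/COP_Carnot = 1.674/9.840 = 0.1701.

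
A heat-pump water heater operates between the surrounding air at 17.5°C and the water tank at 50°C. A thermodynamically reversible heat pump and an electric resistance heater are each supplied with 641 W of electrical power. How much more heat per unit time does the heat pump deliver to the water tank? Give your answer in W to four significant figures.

In absolute terms T_C = 290.65 K and T_H = 323.15 K, so ΔT = 32.50 K.
COP_Carnot = T_H/ΔT = 323.15/32.50 = 9.943.
The heat pump delivers Q̇_H = COP × Ẇ = 6374 W; the resistance heater delivers Ẇ = 641.0 W.
Extra = (COP − 1)·Ẇ = 5733 W.

5733 W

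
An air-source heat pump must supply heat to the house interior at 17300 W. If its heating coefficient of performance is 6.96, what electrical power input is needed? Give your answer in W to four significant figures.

Ẇ = Q̇_H/COP_HP = 17300/6.96 = 2486 W.

2486 W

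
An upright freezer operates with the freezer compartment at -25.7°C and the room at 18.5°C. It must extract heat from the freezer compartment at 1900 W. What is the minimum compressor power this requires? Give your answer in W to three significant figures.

In absolute terms T_C = 247.45 K and T_H = 291.65 K, so ΔT = 44.20 K.
COP_Carnot = T_C/ΔT = 247.45/44.20 = 5.598.
Ẇ_min = Q̇/COP_Carnot = 1900/5.598 = 339.4 W.

339 W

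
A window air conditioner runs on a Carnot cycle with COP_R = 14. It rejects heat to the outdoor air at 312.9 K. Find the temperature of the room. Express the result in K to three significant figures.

292 K

For a Carnot refrigerator COP_R = T_C/(T_H − T_C), so T_C = COP·T_H/(1 + COP).
With T_H = 312.90 K, T_C = 14 × 312.90/15.00 = 292.04 K.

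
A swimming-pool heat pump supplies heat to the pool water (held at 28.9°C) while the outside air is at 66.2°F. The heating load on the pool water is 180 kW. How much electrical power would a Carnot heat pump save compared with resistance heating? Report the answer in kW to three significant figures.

In absolute terms T_C = 292.15 K and T_H = 302.05 K, so ΔT = 9.900 K.
COP_Carnot = T_H/ΔT = 302.05/9.900 = 30.51.
Resistance heating needs Ẇ_res = Q̇_H = 180.0 kW; the reversible heat pump needs only Ẇ_hp = Q̇_H/COP = 5.900 kW.
Saving = 180.0 − 5.900 = 174.1 kW.

174 kW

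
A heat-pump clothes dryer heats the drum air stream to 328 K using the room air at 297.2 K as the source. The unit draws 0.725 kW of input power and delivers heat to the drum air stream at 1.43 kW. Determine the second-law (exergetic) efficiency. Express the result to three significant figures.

COP_actual = Q̇_H/Ẇ = 1.430/0.7250 = 1.972.
The reservoir spacing is ΔT = 328 − 297.2 = 30.80 K.
COP_Carnot = T_H/ΔT = 328.00/30.80 = 10.65.
η_II = COP_actual/COP_Carnot = 1.972/10.65 = 0.1852.

0.185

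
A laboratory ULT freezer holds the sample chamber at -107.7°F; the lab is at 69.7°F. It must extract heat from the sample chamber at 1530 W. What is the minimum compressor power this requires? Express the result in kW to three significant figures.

In absolute terms T_C = 195.54 K and T_H = 294.09 K, so ΔT = 98.56 K.
COP_Carnot = T_C/ΔT = 195.54/98.56 = 1.984.
Ẇ_min = Q̇/COP_Carnot = 1530/1.984 = 771.2 W = 0.7712 kW.

0.771 kW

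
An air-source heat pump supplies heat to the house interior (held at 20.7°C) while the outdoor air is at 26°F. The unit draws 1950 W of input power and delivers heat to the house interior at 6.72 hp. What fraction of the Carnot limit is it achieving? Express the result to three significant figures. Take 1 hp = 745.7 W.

0.210

Converting, Q̇_H = 6.720 hp = 5011 W, so COP_actual = Q̇_H/Ẇ = 5011/1950 = 2.570.
In absolute terms T_C = 269.82 K and T_H = 293.85 K, so ΔT = 24.03 K.
COP_Carnot = T_H/ΔT = 293.85/24.03 = 12.23.
η_II = COP_actual/COP_Carnot = 2.570/12.23 = 0.2102.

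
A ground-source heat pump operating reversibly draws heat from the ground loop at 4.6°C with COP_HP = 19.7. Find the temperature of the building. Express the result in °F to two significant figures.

67 °F

COP_HP = T_H/(T_H − T_C) rearranges to T_H = COP·T_C/(COP − 1).
With T_C = 277.75 K, T_H = 19.7 × 277.75/18.70 = 292.60 K.
Converting, 292.60 K = 67.02°F.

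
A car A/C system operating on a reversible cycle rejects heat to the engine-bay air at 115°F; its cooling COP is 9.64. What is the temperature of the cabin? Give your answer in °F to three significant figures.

61.0 °F

For a Carnot refrigerator COP_R = T_C/(T_H − T_C), so T_C = COP·T_H/(1 + COP).
With T_H = 319.26 K, T_C = 9.64 × 319.26/10.64 = 289.26 K.
Converting, 289.26 K = 60.99°F.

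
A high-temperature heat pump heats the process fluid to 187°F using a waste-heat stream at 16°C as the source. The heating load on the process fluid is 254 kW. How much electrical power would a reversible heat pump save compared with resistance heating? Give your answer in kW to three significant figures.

In absolute terms T_C = 289.15 K and T_H = 359.26 K, so ΔT = 70.11 K.
COP_Carnot = T_H/ΔT = 359.26/70.11 = 5.124.
Resistance heating needs Ẇ_res = Q̇_H = 254.0 kW; the reversible heat pump needs only Ẇ_hp = Q̇_H/COP = 49.57 kW.
Saving = 254.0 − 49.57 = 204.4 kW.

204 kW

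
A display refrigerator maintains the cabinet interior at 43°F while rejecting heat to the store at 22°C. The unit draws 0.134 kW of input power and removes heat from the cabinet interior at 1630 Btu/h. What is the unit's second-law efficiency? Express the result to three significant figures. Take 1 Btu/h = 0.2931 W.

0.203

Converting, Q̇_C = 1630 Btu/h = 0.4778 kW, so COP_actual = Q̇_C/Ẇ = 0.4778/0.1340 = 3.565.
In absolute terms T_C = 279.26 K and T_H = 295.15 K, so ΔT = 15.89 K.
COP_Carnot = T_C/ΔT = 279.26/15.89 = 17.58.
η_II = COP_actual/COP_Carnot = 3.565/17.58 = 0.2029.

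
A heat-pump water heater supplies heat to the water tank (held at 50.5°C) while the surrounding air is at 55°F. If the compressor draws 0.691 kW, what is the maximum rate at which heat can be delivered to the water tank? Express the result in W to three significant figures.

5930 W

In absolute terms T_C = 285.93 K and T_H = 323.65 K, so ΔT = 37.72 K.
COP_Carnot = T_H/ΔT = 323.65/37.72 = 8.580.
Q̇_max = COP_Carnot × Ẇ = 8.580 × 0.6910 kW = 5.929 kW = 5929 W.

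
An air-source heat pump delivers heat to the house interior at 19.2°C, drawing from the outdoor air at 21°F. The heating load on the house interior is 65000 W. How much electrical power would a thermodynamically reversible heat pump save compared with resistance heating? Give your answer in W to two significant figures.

59000 W

In absolute terms T_C = 267.04 K and T_H = 292.35 K, so ΔT = 25.31 K.
COP_Carnot = T_H/ΔT = 292.35/25.31 = 11.55.
Resistance heating needs Ẇ_res = Q̇_H = 65000 W; the reversible heat pump needs only Ẇ_hp = Q̇_H/COP = 5628 W.
Saving = 65000 − 5628 = 59370 W.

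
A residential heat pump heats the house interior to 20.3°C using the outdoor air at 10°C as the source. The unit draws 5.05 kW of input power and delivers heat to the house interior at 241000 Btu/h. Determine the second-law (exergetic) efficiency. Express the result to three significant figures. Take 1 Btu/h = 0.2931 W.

0.491

Converting, Q̇_H = 241000 Btu/h = 70.64 kW, so COP_actual = Q̇_H/Ẇ = 70.64/5.050 = 13.99.
In absolute terms T_C = 283.15 K and T_H = 293.45 K, so ΔT = 10.30 K.
COP_Carnot = T_H/ΔT = 293.45/10.30 = 28.49.
η_II = COP_actual/COP_Carnot = 13.99/28.49 = 0.4910.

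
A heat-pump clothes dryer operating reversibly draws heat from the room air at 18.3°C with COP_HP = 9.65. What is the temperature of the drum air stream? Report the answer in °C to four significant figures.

COP_HP = T_H/(T_H − T_C) rearranges to T_H = COP·T_C/(COP − 1).
With T_C = 291.45 K, T_H = 9.65 × 291.45/8.650 = 325.14 K.
Converting, 325.14 K = 51.99°C.

51.99 °C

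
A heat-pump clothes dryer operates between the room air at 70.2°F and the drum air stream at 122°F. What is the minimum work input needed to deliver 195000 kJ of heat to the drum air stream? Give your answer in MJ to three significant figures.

17.4 MJ

In absolute terms T_C = 294.37 K and T_H = 323.15 K, so ΔT = 28.78 K.
The reversible limit is COP_HP = T_H/ΔT = 11.23, so W_min = Q_H/COP = Q_H·ΔT/T_H.
W_min = 195000 × 28.78/323.15 = 17370 kJ = 17.37 MJ.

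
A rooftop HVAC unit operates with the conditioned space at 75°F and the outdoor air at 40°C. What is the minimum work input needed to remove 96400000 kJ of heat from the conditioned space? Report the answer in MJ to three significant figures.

In absolute terms T_C = 297.04 K and T_H = 313.15 K, so ΔT = 16.11 K.
The reversible limit is COP_R = T_C/ΔT = 18.44, so W_min = Q_C/COP = Q_C·ΔT/T_C.
W_min = 96400000 × 16.11/297.04 = 5229000 kJ = 5229 MJ.

5230 MJ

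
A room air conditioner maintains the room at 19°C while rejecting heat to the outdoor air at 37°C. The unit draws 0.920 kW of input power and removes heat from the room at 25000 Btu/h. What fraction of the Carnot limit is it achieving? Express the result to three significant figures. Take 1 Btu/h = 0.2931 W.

Converting, Q̇_C = 25000 Btu/h = 7.328 kW, so COP_actual = Q̇_C/Ẇ = 7.328/0.9200 = 7.965.
In absolute terms T_C = 292.15 K and T_H = 310.15 K, so ΔT = 18.00 K.
COP_Carnot = T_C/ΔT = 292.15/18.00 = 16.23.
η_II = COP_actual/COP_Carnot = 7.965/16.23 = 0.4907.

0.491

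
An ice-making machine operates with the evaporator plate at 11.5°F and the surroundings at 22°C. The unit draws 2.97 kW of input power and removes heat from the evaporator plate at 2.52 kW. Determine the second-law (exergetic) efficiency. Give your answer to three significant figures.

0.108

COP_actual = Q̇_C/Ẇ = 2.520/2.970 = 0.8485.
In absolute terms T_C = 261.76 K and T_H = 295.15 K, so ΔT = 33.39 K.
COP_Carnot = T_C/ΔT = 261.76/33.39 = 7.840.
η_II = COP_actual/COP_Carnot = 0.8485/7.840 = 0.1082.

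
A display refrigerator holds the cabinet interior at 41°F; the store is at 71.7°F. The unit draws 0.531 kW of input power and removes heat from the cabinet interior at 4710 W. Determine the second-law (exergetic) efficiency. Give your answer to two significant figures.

Converting, Q̇_C = 4710 W = 4.710 kW, so COP_actual = Q̇_C/Ẇ = 4.710/0.5310 = 8.870.
In absolute terms T_C = 278.15 K and T_H = 295.21 K, so ΔT = 17.06 K.
COP_Carnot = T_C/ΔT = 278.15/17.06 = 16.31.
η_II = COP_actual/COP_Carnot = 8.870/16.31 = 0.5439.

0.54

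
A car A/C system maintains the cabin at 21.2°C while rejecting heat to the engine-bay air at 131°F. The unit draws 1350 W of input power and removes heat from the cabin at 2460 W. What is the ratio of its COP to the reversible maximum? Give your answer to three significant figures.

COP_actual = Q̇_C/Ẇ = 2460/1350 = 1.822.
In absolute terms T_C = 294.35 K and T_H = 328.15 K, so ΔT = 33.80 K.
COP_Carnot = T_C/ΔT = 294.35/33.80 = 8.709.
η_II = COP_actual/COP_Carnot = 1.822/8.709 = 0.2092.

0.209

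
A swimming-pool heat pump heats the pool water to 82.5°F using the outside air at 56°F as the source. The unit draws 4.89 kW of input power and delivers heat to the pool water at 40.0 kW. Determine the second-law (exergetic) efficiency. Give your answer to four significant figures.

COP_actual = Q̇_H/Ẇ = 40.00/4.890 = 8.180.
In absolute terms T_C = 286.48 K and T_H = 301.21 K, so ΔT = 14.72 K.
COP_Carnot = T_H/ΔT = 301.21/14.72 = 20.46.
η_II = COP_actual/COP_Carnot = 8.180/20.46 = 0.3998.

0.3998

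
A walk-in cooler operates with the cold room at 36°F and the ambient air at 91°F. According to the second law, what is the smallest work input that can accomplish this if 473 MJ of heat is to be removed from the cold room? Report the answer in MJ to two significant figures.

52 MJ

In absolute terms T_C = 275.37 K and T_H = 305.93 K, so ΔT = 30.56 K.
The reversible limit is COP_R = T_C/ΔT = 9.012, so W_min = Q_C/COP = Q_C·ΔT/T_C.
W_min = 473.0 × 30.56/275.37 = 52.48 MJ.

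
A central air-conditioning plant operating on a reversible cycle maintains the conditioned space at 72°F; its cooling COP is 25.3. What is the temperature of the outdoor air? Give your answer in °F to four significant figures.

93.01 °F

COP_R = T_C/(T_H − T_C) gives T_H − T_C = T_C/COP.
With T_C = 295.37 K, T_H = 295.37 × (1 + 1/25.3) = 307.05 K.
Converting, 307.05 K = 93.01°F.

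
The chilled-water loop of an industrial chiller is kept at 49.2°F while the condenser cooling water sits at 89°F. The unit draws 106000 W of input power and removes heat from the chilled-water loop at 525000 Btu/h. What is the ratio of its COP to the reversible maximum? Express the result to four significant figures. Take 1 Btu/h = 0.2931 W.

0.1135

Converting, Q̇_C = 525000 Btu/h = 153900 W, so COP_actual = Q̇_C/Ẇ = 153900/106000 = 1.452.
In absolute terms T_C = 282.71 K and T_H = 304.82 K, so ΔT = 22.11 K.
COP_Carnot = T_C/ΔT = 282.71/22.11 = 12.79.
η_II = COP_actual/COP_Carnot = 1.452/12.79 = 0.1135.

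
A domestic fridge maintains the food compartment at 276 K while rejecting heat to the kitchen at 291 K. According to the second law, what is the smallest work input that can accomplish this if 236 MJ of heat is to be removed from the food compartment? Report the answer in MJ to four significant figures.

The reservoir spacing is ΔT = 291 − 276 = 15.00 K.
The reversible limit is COP_R = T_C/ΔT = 18.40, so W_min = Q_C/COP = Q_C·ΔT/T_C.
W_min = 236.0 × 15.00/276.00 = 12.83 MJ.

12.83 MJ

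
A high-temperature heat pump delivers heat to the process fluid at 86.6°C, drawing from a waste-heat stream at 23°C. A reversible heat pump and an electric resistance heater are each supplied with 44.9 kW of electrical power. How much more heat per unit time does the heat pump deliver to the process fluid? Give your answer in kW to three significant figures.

209 kW

In absolute terms T_C = 296.15 K and T_H = 359.75 K, so ΔT = 63.60 K.
COP_Carnot = T_H/ΔT = 359.75/63.60 = 5.656.
The heat pump delivers Q̇_H = COP × Ẇ = 254.0 kW; the resistance heater delivers Ẇ = 44.90 kW.
Extra = (COP − 1)·Ẇ = 209.1 kW.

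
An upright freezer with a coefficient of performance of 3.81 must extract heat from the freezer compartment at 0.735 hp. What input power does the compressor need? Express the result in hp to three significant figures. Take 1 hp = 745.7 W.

Ẇ = Q̇_C/COP = 0.7350/3.81 = 0.1929 hp.

0.193 hp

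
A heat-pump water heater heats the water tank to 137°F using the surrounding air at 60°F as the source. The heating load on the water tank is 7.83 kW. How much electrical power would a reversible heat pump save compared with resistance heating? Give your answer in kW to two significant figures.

6.8 kW

In absolute terms T_C = 288.71 K and T_H = 331.48 K, so ΔT = 42.78 K.
COP_Carnot = T_H/ΔT = 331.48/42.78 = 7.749.
Resistance heating needs Ẇ_res = Q̇_H = 7.830 kW; the reversible heat pump needs only Ẇ_hp = Q̇_H/COP = 1.010 kW.
Saving = 7.830 − 1.010 = 6.820 kW.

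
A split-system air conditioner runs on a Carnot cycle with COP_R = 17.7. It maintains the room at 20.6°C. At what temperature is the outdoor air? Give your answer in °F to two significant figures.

99 °F

COP_R = T_C/(T_H − T_C) gives T_H − T_C = T_C/COP.
With T_C = 293.75 K, T_H = 293.75 × (1 + 1/17.7) = 310.35 K.
Converting, 310.35 K = 98.95°F.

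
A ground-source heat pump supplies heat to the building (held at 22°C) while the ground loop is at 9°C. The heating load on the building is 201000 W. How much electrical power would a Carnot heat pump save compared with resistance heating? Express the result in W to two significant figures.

190000 W

In absolute terms T_C = 282.15 K and T_H = 295.15 K, so ΔT = 13.00 K.
COP_Carnot = T_H/ΔT = 295.15/13.00 = 22.70.
Resistance heating needs Ẇ_res = Q̇_H = 201000 W; the reversible heat pump needs only Ẇ_hp = Q̇_H/COP = 8853 W.
Saving = 201000 − 8853 = 192100 W.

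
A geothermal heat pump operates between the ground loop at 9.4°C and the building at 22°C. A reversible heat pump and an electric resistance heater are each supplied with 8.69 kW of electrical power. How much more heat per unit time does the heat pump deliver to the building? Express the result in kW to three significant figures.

195 kW

In absolute terms T_C = 282.55 K and T_H = 295.15 K, so ΔT = 12.60 K.
COP_Carnot = T_H/ΔT = 295.15/12.60 = 23.42.
The heat pump delivers Q̇_H = COP × Ẇ = 203.6 kW; the resistance heater delivers Ẇ = 8.690 kW.
Extra = (COP − 1)·Ẇ = 194.9 kW.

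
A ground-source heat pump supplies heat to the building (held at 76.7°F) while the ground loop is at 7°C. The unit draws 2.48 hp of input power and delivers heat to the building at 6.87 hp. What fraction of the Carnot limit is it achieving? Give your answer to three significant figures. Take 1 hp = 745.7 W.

COP_actual = Q̇_H/Ẇ = 6.870/2.480 = 2.770.
In absolute terms T_C = 280.15 K and T_H = 297.98 K, so ΔT = 17.83 K.
COP_Carnot = T_H/ΔT = 297.98/17.83 = 16.71.
η_II = COP_actual/COP_Carnot = 2.770/16.71 = 0.1658.

0.166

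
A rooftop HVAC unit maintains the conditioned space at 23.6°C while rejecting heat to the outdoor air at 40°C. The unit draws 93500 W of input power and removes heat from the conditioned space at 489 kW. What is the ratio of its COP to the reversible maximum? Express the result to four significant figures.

Converting, Q̇_C = 489.0 kW = 489000 W, so COP_actual = Q̇_C/Ẇ = 489000/93500 = 5.230.
In absolute terms T_C = 296.75 K and T_H = 313.15 K, so ΔT = 16.40 K.
COP_Carnot = T_C/ΔT = 296.75/16.40 = 18.09.
η_II = COP_actual/COP_Carnot = 5.230/18.09 = 0.2890.

0.2890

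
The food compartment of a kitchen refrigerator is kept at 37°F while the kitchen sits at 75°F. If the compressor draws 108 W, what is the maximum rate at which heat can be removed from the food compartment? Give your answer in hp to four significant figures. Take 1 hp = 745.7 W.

In absolute terms T_C = 275.93 K and T_H = 297.04 K, so ΔT = 21.11 K.
COP_Carnot = T_C/ΔT = 275.93/21.11 = 13.07.
Q̇_max = COP_Carnot × Ẇ = 13.07 × 108.0 W = 1412 W = 1.893 hp.

1.893 hp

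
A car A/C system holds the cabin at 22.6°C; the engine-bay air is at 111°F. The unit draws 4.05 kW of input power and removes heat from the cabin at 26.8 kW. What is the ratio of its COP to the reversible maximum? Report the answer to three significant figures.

COP_actual = Q̇_C/Ẇ = 26.80/4.050 = 6.617.
In absolute terms T_C = 295.75 K and T_H = 317.04 K, so ΔT = 21.29 K.
COP_Carnot = T_C/ΔT = 295.75/21.29 = 13.89.
η_II = COP_actual/COP_Carnot = 6.617/13.89 = 0.4763.

0.476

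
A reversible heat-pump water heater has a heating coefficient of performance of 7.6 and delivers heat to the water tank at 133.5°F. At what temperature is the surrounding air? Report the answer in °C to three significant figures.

COP_HP = T_H/(T_H − T_C) gives T_H − T_C = T_H/COP.
With T_H = 329.54 K, T_C = 329.54 × (1 − 1/7.6) = 286.18 K.
Converting, 286.18 K = 13.03°C.

13.0 °C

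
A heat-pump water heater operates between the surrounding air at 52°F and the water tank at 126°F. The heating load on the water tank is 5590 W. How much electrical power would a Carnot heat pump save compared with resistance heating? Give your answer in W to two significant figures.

4900 W

In absolute terms T_C = 284.26 K and T_H = 325.37 K, so ΔT = 41.11 K.
COP_Carnot = T_H/ΔT = 325.37/41.11 = 7.914.
Resistance heating needs Ẇ_res = Q̇_H = 5590 W; the reversible heat pump needs only Ẇ_hp = Q̇_H/COP = 706.3 W.
Saving = 5590 − 706.3 = 4884 W.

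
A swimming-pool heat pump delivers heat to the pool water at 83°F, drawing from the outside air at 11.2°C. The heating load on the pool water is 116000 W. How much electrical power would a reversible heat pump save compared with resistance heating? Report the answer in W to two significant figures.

In absolute terms T_C = 284.35 K and T_H = 301.48 K, so ΔT = 17.13 K.
COP_Carnot = T_H/ΔT = 301.48/17.13 = 17.60.
Resistance heating needs Ẇ_res = Q̇_H = 116000 W; the reversible heat pump needs only Ẇ_hp = Q̇_H/COP = 6592 W.
Saving = 116000 − 6592 = 109400 W.

110000 W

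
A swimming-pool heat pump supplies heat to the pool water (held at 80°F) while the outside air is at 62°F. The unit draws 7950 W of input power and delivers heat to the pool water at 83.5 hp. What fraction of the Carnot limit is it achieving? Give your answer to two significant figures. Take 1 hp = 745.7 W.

Converting, Q̇_H = 83.50 hp = 62270 W, so COP_actual = Q̇_H/Ẇ = 62270/7950 = 7.832.
In absolute terms T_C = 289.82 K and T_H = 299.82 K, so ΔT = 10.00 K.
COP_Carnot = T_H/ΔT = 299.82/10.00 = 29.98.
η_II = COP_actual/COP_Carnot = 7.832/29.98 = 0.2612.

0.26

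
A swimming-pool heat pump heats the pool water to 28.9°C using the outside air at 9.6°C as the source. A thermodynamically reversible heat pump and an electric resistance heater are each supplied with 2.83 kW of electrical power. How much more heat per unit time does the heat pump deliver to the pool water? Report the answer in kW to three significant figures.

In absolute terms T_C = 282.75 K and T_H = 302.05 K, so ΔT = 19.30 K.
COP_Carnot = T_H/ΔT = 302.05/19.30 = 15.65.
The heat pump delivers Q̇_H = COP × Ẇ = 44.29 kW; the resistance heater delivers Ẇ = 2.830 kW.
Extra = (COP − 1)·Ẇ = 41.46 kW.

41.5 kW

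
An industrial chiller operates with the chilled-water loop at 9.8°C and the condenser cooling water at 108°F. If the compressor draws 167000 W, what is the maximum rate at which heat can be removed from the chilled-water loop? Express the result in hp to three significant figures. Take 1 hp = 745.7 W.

In absolute terms T_C = 282.95 K and T_H = 315.37 K, so ΔT = 32.42 K.
COP_Carnot = T_C/ΔT = 282.95/32.42 = 8.727.
Q̇_max = COP_Carnot × Ẇ = 8.727 × 167000 W = 1457000 W = 1954 hp.

1950 hp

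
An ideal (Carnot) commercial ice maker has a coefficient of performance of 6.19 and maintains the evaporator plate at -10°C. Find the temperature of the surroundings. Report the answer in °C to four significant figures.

COP_R = T_C/(T_H − T_C) gives T_H − T_C = T_C/COP.
With T_C = 263.15 K, T_H = 263.15 × (1 + 1/6.19) = 305.66 K.
Converting, 305.66 K = 32.51°C.

32.51 °C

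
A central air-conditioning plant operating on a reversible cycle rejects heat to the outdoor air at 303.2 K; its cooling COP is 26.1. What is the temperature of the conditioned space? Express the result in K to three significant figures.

For a Carnot refrigerator COP_R = T_C/(T_H − T_C), so T_C = COP·T_H/(1 + COP).
With T_H = 303.20 K, T_C = 26.1 × 303.20/27.10 = 292.01 K.

292 K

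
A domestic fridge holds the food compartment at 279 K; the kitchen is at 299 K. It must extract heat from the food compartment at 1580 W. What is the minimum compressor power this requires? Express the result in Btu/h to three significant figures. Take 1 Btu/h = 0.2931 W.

386 Btu/h

The reservoir spacing is ΔT = 299 − 279 = 20.00 K.
COP_Carnot = T_C/ΔT = 279.00/20.00 = 13.95.
Ẇ_min = Q̇/COP_Carnot = 1580/13.95 = 113.3 W = 386.4 Btu/h.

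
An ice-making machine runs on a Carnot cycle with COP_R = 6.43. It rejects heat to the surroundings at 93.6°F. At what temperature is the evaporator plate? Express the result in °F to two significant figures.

19 °F

For a Carnot refrigerator COP_R = T_C/(T_H − T_C), so T_C = COP·T_H/(1 + COP).
With T_H = 307.37 K, T_C = 6.43 × 307.37/7.430 = 266.00 K.
Converting, 266.00 K = 19.14°F.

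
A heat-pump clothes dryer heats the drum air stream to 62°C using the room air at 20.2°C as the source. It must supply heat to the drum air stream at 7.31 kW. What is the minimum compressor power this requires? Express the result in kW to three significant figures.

0.912 kW

In absolute terms T_C = 293.35 K and T_H = 335.15 K, so ΔT = 41.80 K.
COP_Carnot = T_H/ΔT = 335.15/41.80 = 8.018.
Ẇ_min = Q̇/COP_Carnot = 7.310/8.018 = 0.9117 kW.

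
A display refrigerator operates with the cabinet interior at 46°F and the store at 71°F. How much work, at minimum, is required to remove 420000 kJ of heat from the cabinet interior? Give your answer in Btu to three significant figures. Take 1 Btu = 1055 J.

In absolute terms T_C = 280.93 K and T_H = 294.82 K, so ΔT = 13.89 K.
The reversible limit is COP_R = T_C/ΔT = 20.23, so W_min = Q_C/COP = Q_C·ΔT/T_C.
W_min = 420000 × 13.89/280.93 = 20760 kJ = 19680 Btu.

19700 Btu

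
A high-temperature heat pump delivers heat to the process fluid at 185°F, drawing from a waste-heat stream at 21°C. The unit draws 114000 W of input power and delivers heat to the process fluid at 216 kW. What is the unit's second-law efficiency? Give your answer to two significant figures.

0.34

Converting, Q̇_H = 216.0 kW = 216000 W, so COP_actual = Q̇_H/Ẇ = 216000/114000 = 1.895.
In absolute terms T_C = 294.15 K and T_H = 358.15 K, so ΔT = 64.00 K.
COP_Carnot = T_H/ΔT = 358.15/64.00 = 5.596.
η_II = COP_actual/COP_Carnot = 1.895/5.596 = 0.3386.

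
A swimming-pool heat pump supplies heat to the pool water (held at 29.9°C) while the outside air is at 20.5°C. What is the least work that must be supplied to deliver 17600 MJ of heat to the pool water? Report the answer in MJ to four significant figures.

545.9 MJ

In absolute terms T_C = 293.65 K and T_H = 303.05 K, so ΔT = 9.400 K.
The reversible limit is COP_HP = T_H/ΔT = 32.24, so W_min = Q_H/COP = Q_H·ΔT/T_H.
W_min = 17600 × 9.400/303.05 = 545.9 MJ.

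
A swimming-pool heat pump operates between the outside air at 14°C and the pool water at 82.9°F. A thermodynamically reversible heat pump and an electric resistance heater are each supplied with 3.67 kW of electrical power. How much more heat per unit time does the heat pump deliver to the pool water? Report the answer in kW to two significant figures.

In absolute terms T_C = 287.15 K and T_H = 301.43 K, so ΔT = 14.28 K.
COP_Carnot = T_H/ΔT = 301.43/14.28 = 21.11.
The heat pump delivers Q̇_H = COP × Ẇ = 77.48 kW; the resistance heater delivers Ẇ = 3.670 kW.
Extra = (COP − 1)·Ẇ = 73.81 kW.

74 kW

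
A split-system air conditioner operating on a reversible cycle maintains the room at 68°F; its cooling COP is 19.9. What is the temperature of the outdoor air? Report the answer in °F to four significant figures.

94.52 °F

COP_R = T_C/(T_H − T_C) gives T_H − T_C = T_C/COP.
With T_C = 293.15 K, T_H = 293.15 × (1 + 1/19.9) = 307.88 K.
Converting, 307.88 K = 94.52°F.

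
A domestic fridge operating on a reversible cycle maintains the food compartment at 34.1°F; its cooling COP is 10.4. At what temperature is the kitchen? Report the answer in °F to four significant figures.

81.58 °F

COP_R = T_C/(T_H − T_C) gives T_H − T_C = T_C/COP.
With T_C = 274.32 K, T_H = 274.32 × (1 + 1/10.4) = 300.69 K.
Converting, 300.69 K = 81.58°F.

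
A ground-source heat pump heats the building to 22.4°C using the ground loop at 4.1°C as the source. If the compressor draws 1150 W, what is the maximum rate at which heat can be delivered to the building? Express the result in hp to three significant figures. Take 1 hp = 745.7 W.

In absolute terms T_C = 277.25 K and T_H = 295.55 K, so ΔT = 18.30 K.
COP_Carnot = T_H/ΔT = 295.55/18.30 = 16.15.
Q̇_max = COP_Carnot × Ẇ = 16.15 × 1150 W = 18570 W = 24.91 hp.

24.9 hp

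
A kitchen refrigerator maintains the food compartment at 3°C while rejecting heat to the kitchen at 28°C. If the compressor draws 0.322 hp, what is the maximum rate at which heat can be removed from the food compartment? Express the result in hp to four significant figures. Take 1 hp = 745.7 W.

In absolute terms T_C = 276.15 K and T_H = 301.15 K, so ΔT = 25.00 K.
COP_Carnot = T_C/ΔT = 276.15/25.00 = 11.05.
Q̇_max = COP_Carnot × Ẇ = 11.05 × 0.3220 hp = 3.557 hp.

3.557 hp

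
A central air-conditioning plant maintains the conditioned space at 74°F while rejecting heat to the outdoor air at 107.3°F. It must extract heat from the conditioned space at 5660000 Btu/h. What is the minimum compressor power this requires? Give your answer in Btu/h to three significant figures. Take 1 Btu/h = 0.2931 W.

In absolute terms T_C = 296.48 K and T_H = 314.98 K, so ΔT = 18.50 K.
COP_Carnot = T_C/ΔT = 296.48/18.50 = 16.03.
Ẇ_min = Q̇/COP_Carnot = 5660000/16.03 = 353200 Btu/h.

353000 Btu/h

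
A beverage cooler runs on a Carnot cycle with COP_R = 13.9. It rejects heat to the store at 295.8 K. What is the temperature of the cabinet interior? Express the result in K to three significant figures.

For a Carnot refrigerator COP_R = T_C/(T_H − T_C), so T_C = COP·T_H/(1 + COP).
With T_H = 295.80 K, T_C = 13.9 × 295.80/14.90 = 275.95 K.

276 K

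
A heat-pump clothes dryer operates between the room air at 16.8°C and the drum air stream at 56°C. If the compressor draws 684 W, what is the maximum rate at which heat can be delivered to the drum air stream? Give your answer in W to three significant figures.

5740 W

In absolute terms T_C = 289.95 K and T_H = 329.15 K, so ΔT = 39.20 K.
COP_Carnot = T_H/ΔT = 329.15/39.20 = 8.397.
Q̇_max = COP_Carnot × Ẇ = 8.397 × 684.0 W = 5743 W.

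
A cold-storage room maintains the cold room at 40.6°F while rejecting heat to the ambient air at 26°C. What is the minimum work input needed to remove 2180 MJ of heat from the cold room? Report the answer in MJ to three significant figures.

166 MJ

In absolute terms T_C = 277.93 K and T_H = 299.15 K, so ΔT = 21.22 K.
The reversible limit is COP_R = T_C/ΔT = 13.10, so W_min = Q_C/COP = Q_C·ΔT/T_C.
W_min = 2180 × 21.22/277.93 = 166.5 MJ.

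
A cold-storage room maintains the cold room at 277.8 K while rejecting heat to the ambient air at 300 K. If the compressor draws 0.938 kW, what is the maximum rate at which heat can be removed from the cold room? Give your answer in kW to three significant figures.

11.7 kW

The reservoir spacing is ΔT = 300 − 277.8 = 22.20 K.
COP_Carnot = T_C/ΔT = 277.80/22.20 = 12.51.
Q̇_max = COP_Carnot × Ẇ = 12.51 × 0.9380 kW = 11.74 kW.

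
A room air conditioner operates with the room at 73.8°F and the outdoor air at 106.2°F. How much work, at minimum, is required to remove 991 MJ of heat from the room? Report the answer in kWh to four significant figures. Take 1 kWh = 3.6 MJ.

In absolute terms T_C = 296.37 K and T_H = 314.37 K, so ΔT = 18.00 K.
The reversible limit is COP_R = T_C/ΔT = 16.47, so W_min = Q_C/COP = Q_C·ΔT/T_C.
W_min = 991.0 × 18.00/296.37 = 60.19 MJ = 16.72 kWh.

16.72 kWh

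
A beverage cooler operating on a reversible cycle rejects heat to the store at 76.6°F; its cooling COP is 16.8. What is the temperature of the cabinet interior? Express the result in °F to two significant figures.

For a Carnot refrigerator COP_R = T_C/(T_H − T_C), so T_C = COP·T_H/(1 + COP).
With T_H = 297.93 K, T_C = 16.8 × 297.93/17.80 = 281.19 K.
Converting, 281.19 K = 46.47°F.

46 °F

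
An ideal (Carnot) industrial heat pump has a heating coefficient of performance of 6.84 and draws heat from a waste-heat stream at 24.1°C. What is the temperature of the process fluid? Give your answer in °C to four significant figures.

COP_HP = T_H/(T_H − T_C) rearranges to T_H = COP·T_C/(COP − 1).
With T_C = 297.25 K, T_H = 6.84 × 297.25/5.840 = 348.15 K.
Converting, 348.15 K = 75.00°C.

75.00 °C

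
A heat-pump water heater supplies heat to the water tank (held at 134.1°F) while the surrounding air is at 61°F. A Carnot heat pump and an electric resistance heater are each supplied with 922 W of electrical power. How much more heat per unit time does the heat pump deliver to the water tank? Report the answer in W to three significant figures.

In absolute terms T_C = 289.26 K and T_H = 329.87 K, so ΔT = 40.61 K.
COP_Carnot = T_H/ΔT = 329.87/40.61 = 8.123.
The heat pump delivers Q̇_H = COP × Ẇ = 7489 W; the resistance heater delivers Ẇ = 922.0 W.
Extra = (COP − 1)·Ẇ = 6567 W.

6570 W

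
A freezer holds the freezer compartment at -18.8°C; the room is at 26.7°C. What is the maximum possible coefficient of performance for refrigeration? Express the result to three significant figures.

5.59

In absolute terms T_C = 254.35 K and T_H = 299.85 K, so ΔT = 45.50 K.
For a reversible cycle, COP_Carnot = T_C/ΔT = 254.35/45.50 = 5.590.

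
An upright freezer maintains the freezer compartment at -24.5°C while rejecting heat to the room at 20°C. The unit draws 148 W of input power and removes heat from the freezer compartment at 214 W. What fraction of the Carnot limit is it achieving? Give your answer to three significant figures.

COP_actual = Q̇_C/Ẇ = 214.0/148.0 = 1.446.
In absolute terms T_C = 248.65 K and T_H = 293.15 K, so ΔT = 44.50 K.
COP_Carnot = T_C/ΔT = 248.65/44.50 = 5.588.
η_II = COP_actual/COP_Carnot = 1.446/5.588 = 0.2588.

0.259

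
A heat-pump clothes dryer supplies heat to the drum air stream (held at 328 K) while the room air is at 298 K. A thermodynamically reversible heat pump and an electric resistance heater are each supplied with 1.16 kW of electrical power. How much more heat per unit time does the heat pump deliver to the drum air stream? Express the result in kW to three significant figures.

The reservoir spacing is ΔT = 328 − 298 = 30.00 K.
COP_Carnot = T_H/ΔT = 328.00/30.00 = 10.93.
The heat pump delivers Q̇_H = COP × Ẇ = 12.68 kW; the resistance heater delivers Ẇ = 1.160 kW.
Extra = (COP − 1)·Ẇ = 11.52 kW.

11.5 kW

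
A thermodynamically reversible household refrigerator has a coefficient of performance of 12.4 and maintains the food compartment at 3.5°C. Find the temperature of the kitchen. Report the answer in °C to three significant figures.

25.8 °C

COP_R = T_C/(T_H − T_C) gives T_H − T_C = T_C/COP.
With T_C = 276.65 K, T_H = 276.65 × (1 + 1/12.4) = 298.96 K.
Converting, 298.96 K = 25.81°C.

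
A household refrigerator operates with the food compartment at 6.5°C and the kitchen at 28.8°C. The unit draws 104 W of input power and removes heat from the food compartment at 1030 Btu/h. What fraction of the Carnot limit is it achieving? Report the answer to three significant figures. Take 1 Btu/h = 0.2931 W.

0.231

Converting, Q̇_C = 1030 Btu/h = 301.9 W, so COP_actual = Q̇_C/Ẇ = 301.9/104.0 = 2.903.
In absolute terms T_C = 279.65 K and T_H = 301.95 K, so ΔT = 22.30 K.
COP_Carnot = T_C/ΔT = 279.65/22.30 = 12.54.
η_II = COP_actual/COP_Carnot = 2.903/12.54 = 0.2315.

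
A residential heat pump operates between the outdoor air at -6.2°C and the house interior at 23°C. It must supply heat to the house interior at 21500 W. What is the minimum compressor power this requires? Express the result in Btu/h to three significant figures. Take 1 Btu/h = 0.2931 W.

In absolute terms T_C = 266.95 K and T_H = 296.15 K, so ΔT = 29.20 K.
COP_Carnot = T_H/ΔT = 296.15/29.20 = 10.14.
Ẇ_min = Q̇/COP_Carnot = 21500/10.14 = 2120 W = 7233 Btu/h.

7230 Btu/h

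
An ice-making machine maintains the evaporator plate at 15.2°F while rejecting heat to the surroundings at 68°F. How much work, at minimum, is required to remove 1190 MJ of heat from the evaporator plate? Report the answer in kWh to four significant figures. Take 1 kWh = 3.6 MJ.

36.75 kWh

In absolute terms T_C = 263.82 K and T_H = 293.15 K, so ΔT = 29.33 K.
The reversible limit is COP_R = T_C/ΔT = 8.994, so W_min = Q_C/COP = Q_C·ΔT/T_C.
W_min = 1190 × 29.33/263.82 = 132.3 MJ = 36.75 kWh.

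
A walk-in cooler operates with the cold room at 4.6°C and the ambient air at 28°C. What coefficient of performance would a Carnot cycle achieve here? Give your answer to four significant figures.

11.87

In absolute terms T_C = 277.75 K and T_H = 301.15 K, so ΔT = 23.40 K.
For a reversible cycle, COP_Carnot = T_C/ΔT = 277.75/23.40 = 11.87.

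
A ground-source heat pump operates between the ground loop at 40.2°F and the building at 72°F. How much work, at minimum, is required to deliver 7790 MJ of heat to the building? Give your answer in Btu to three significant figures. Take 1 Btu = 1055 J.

442000 Btu

In absolute terms T_C = 277.71 K and T_H = 295.37 K, so ΔT = 17.67 K.
The reversible limit is COP_HP = T_H/ΔT = 16.72, so W_min = Q_H/COP = Q_H·ΔT/T_H.
W_min = 7790 × 17.67/295.37 = 465.9 MJ = 441600 Btu.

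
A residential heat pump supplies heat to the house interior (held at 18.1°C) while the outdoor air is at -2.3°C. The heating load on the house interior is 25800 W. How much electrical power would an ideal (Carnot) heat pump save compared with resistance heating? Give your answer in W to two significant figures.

In absolute terms T_C = 270.85 K and T_H = 291.25 K, so ΔT = 20.40 K.
COP_Carnot = T_H/ΔT = 291.25/20.40 = 14.28.
Resistance heating needs Ẇ_res = Q̇_H = 25800 W; the reversible heat pump needs only Ẇ_hp = Q̇_H/COP = 1807 W.
Saving = 25800 − 1807 = 23990 W.

24000 W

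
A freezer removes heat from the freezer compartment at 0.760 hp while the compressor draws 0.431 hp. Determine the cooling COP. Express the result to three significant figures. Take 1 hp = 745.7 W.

1.76

The first law gives Q̇_H = Q̇_C + Ẇ, so the three rates are Q̇_C = 0.7600, Q̇_H = 1.191, Ẇ = 0.4310 hp.
COP_R = Q̇_C/Ẇ = 0.7600/0.4310 = 1.763.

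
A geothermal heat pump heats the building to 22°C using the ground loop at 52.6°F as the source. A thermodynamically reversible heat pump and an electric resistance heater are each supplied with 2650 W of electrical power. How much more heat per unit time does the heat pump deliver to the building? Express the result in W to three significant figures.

In absolute terms T_C = 284.59 K and T_H = 295.15 K, so ΔT = 10.56 K.
COP_Carnot = T_H/ΔT = 295.15/10.56 = 27.96.
The heat pump delivers Q̇_H = COP × Ẇ = 74100 W; the resistance heater delivers Ẇ = 2650 W.
Extra = (COP − 1)·Ẇ = 71450 W.

71400 W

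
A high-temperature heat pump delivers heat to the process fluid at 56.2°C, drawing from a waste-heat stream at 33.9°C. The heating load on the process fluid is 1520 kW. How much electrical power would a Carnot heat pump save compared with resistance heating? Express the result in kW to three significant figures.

In absolute terms T_C = 307.05 K and T_H = 329.35 K, so ΔT = 22.30 K.
COP_Carnot = T_H/ΔT = 329.35/22.30 = 14.77.
Resistance heating needs Ẇ_res = Q̇_H = 1520 kW; the reversible heat pump needs only Ẇ_hp = Q̇_H/COP = 102.9 kW.
Saving = 1520 − 102.9 = 1417 kW.

1420 kW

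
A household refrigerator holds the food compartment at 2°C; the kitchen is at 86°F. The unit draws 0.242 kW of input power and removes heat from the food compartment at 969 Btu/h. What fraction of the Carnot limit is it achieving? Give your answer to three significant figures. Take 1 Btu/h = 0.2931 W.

0.119

Converting, Q̇_C = 969.0 Btu/h = 0.2840 kW, so COP_actual = Q̇_C/Ẇ = 0.2840/0.2420 = 1.174.
In absolute terms T_C = 275.15 K and T_H = 303.15 K, so ΔT = 28.00 K.
COP_Carnot = T_C/ΔT = 275.15/28.00 = 9.827.
η_II = COP_actual/COP_Carnot = 1.174/9.827 = 0.1194.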